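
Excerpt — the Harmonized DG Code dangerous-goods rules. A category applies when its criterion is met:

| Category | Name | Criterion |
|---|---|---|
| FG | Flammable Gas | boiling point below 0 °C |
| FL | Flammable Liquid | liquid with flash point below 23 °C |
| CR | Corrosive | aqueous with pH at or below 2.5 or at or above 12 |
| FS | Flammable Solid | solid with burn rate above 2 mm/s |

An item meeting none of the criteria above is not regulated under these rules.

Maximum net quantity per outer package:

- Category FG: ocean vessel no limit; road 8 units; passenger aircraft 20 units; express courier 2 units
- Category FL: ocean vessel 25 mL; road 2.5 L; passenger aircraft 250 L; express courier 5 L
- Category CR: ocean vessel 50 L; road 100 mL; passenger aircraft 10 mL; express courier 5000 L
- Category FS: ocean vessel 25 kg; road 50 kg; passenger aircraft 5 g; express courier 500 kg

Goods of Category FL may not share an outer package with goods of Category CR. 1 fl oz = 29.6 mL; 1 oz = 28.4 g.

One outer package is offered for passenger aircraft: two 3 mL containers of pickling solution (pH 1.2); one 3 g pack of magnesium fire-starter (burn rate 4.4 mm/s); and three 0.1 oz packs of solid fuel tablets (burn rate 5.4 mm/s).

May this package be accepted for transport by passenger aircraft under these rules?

No

pH 1.2 meets the Category CR criterion (Corrosive), so the pickling solution is Category CR.
With burn rate 4.4 mm/s (> 2 mm/s), the magnesium fire-starter falls in Category FS.
Burn rate 5.4 mm/s meets the Category FS criterion (Flammable Solid), so the solid fuel tablets are Category FS.
Total Category FS: 3 g + (three 0.1 oz packs = 8.52 g) = 11.52 g.
11.52 g > 5 g (passenger aircraft limit, Category FS) — over the limit.
Category CR quantity: two 3 mL containers = 6 mL.
6 mL is within the passenger aircraft limit of 10 mL for Category CR.
The segregation rule (Category FL with Category CR) does not apply to Category FS with Category CR.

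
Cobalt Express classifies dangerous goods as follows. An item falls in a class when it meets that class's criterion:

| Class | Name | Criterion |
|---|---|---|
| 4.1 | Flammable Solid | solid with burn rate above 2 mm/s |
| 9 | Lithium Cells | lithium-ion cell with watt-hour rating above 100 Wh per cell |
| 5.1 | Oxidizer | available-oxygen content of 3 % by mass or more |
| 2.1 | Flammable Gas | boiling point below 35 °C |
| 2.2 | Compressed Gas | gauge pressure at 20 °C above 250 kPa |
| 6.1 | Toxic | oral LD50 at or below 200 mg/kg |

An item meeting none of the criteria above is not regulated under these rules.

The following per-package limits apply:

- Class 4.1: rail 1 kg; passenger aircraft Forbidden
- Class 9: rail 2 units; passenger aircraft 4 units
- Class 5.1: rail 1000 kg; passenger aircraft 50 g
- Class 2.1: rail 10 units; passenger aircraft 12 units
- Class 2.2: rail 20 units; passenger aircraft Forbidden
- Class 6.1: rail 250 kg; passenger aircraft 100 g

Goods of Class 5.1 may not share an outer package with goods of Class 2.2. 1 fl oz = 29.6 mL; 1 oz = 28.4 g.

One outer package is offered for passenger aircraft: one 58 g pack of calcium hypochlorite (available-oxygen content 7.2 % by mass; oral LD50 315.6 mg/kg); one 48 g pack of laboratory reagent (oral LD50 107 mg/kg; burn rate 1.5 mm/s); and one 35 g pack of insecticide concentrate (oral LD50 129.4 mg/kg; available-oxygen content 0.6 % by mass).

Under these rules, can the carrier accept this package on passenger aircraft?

No

The calcium hypochlorite has available-oxygen content 7.2 % by mass, which is ≥ 3 % by mass, so it is Class 5.1 (Oxidizer).
Laboratory reagent: oral LD50 107 mg/kg ≤ 200 mg/kg → Class 6.1 (Toxic).
Insecticide concentrate: oral LD50 129.4 mg/kg ≤ 200 mg/kg → Class 6.1 (Toxic).
Total Class 6.1: 48 g + 35 g = 83 g.
83 g is within the passenger aircraft limit of 100 g for Class 6.1.
Class 5.1 quantity: 58 g.
58 g exceeds the passenger aircraft limit of 50 g for Class 5.1.
The segregation rule (Class 5.1 with Class 2.2) does not apply to Class 6.1 with Class 5.1.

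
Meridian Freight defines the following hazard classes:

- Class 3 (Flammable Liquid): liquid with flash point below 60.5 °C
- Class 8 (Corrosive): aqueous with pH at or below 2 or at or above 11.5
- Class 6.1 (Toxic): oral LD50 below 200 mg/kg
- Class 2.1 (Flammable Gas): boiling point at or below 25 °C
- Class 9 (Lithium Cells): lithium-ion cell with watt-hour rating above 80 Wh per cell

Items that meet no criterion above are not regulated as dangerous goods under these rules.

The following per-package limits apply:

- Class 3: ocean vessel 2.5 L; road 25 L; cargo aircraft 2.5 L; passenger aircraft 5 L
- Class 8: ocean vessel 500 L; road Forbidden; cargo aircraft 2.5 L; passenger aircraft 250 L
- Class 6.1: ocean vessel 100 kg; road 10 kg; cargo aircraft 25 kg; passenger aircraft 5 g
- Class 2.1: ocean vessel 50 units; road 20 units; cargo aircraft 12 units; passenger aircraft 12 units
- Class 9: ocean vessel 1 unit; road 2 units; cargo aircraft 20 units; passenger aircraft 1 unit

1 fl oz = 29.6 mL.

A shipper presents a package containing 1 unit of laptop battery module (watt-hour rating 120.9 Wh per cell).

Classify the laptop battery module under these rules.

Class 9

Watt-hour rating 120.9 Wh per cell meets the Class 9 criterion (Lithium Cells), so the laptop battery module is Class 9.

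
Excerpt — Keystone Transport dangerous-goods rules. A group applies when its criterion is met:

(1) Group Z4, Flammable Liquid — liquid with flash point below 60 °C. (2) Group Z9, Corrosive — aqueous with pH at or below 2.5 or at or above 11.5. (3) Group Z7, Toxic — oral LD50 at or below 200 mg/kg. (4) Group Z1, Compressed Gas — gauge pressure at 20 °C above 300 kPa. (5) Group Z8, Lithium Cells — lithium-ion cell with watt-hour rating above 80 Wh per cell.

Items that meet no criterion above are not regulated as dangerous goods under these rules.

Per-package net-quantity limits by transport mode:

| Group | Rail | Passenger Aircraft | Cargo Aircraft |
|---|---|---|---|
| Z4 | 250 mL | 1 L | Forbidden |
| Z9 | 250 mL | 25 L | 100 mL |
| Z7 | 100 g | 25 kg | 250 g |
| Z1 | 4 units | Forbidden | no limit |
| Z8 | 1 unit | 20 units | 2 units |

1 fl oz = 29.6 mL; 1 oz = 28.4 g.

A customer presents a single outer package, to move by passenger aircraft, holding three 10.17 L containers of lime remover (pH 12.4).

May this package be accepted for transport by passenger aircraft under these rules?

No

Lime remover: pH 12.4 ≥ 11.5 → Group Z9 (Corrosive).
Group Z9 quantity: three 10.17 L containers = 30.51 L.
That exceeds the Group Z9 passenger aircraft limit of 25 L.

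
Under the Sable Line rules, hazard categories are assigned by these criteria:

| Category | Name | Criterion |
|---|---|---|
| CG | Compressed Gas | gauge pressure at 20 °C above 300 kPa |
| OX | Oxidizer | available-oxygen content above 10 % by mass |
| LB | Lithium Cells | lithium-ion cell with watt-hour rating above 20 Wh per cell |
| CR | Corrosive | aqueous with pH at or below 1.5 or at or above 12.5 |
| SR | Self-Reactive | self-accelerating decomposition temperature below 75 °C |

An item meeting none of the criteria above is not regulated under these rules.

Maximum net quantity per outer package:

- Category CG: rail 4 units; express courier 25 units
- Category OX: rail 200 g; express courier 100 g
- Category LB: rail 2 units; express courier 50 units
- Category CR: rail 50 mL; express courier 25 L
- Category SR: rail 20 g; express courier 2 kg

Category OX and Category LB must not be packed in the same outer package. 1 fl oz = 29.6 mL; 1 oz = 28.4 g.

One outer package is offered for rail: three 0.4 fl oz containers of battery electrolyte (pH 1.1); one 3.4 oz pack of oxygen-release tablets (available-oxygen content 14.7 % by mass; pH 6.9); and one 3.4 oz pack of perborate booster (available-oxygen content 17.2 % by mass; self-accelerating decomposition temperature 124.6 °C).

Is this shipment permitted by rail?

Yes

Battery electrolyte: pH 1.1 ≤ 1.5 → Category CR (Corrosive).
Oxygen-release tablets: available-oxygen content 14.7 % by mass > 10 % by mass → Category OX (Oxidizer).
Available-oxygen content 17.2 % by mass meets the Category OX criterion (Oxidizer), so the perborate booster is Category OX.
Category OX net quantity: (one 3.4 oz pack = 96.56 g) + (one 3.4 oz pack = 96.56 g) = 193.12 g.
193.12 g ≤ 200 g (rail limit, Category OX) — within limit.
Category CR quantity: three 0.4 fl oz containers = 35.52 mL.
That is within the Category CR rail limit of 50 mL.
The segregation rule (Category OX with Category LB) does not apply to Category OX with Category CR.
Every hazard category is within its rail limit and no segregation rule is violated.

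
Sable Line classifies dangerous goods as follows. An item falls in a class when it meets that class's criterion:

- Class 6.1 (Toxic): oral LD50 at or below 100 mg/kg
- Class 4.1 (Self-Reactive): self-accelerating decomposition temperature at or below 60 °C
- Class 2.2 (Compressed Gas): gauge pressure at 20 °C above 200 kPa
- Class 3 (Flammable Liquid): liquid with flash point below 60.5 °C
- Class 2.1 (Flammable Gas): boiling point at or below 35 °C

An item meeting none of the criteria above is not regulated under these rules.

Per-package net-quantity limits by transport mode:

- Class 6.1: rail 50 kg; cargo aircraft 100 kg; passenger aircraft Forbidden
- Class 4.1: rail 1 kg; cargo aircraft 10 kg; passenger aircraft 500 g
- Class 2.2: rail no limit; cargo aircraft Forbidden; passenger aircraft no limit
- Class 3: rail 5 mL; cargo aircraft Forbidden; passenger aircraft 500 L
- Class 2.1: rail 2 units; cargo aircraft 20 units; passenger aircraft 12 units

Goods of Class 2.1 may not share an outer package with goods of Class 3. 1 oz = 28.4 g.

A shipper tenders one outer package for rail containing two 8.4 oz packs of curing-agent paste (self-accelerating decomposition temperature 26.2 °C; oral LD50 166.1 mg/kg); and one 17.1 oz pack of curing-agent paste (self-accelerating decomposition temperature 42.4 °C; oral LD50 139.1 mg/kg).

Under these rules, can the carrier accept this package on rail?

Yes

Self-accelerating decomposition temperature 26.2 °C meets the Class 4.1 criterion (Self-Reactive), so the curing-agent paste is Class 4.1.
Curing-agent paste: self-accelerating decomposition temperature 42.4 °C ≤ 60 °C → Class 4.1 (Self-Reactive).
Total Class 4.1: (two 8.4 oz packs = 477.12 g) + (one 17.1 oz pack = 485.64 g) = 962.76 g.
962.76 g ≤ 1 kg (rail limit, Class 4.1) — within limit.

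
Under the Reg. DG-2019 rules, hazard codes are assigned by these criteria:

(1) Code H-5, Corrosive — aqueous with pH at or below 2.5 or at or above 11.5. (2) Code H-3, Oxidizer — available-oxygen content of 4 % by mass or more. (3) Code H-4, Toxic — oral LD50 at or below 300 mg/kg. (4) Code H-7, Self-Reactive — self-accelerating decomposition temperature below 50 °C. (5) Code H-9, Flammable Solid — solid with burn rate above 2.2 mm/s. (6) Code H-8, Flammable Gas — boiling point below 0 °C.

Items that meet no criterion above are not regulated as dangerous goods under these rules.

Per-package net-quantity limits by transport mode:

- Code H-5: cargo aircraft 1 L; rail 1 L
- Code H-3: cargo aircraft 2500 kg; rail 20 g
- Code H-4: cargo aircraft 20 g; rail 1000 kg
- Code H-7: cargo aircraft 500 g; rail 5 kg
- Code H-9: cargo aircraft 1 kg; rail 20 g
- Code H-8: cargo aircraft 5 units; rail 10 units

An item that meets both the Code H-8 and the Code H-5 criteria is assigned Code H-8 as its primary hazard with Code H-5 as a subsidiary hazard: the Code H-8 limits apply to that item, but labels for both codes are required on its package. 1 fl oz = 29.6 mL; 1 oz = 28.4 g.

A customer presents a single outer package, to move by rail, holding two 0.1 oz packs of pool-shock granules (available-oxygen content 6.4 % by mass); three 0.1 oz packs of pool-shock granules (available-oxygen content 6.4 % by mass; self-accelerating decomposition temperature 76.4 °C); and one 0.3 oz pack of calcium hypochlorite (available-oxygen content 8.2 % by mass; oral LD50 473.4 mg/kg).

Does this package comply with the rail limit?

No

With available-oxygen content 6.4 % by mass (≥ 4 % by mass), the pool-shock granules fall in Code H-3.
The pool-shock granules have available-oxygen content 6.4 % by mass, which is ≥ 4 % by mass, so they are Code H-3 (Oxidizer).
Calcium hypochlorite: available-oxygen content 8.2 % by mass ≥ 4 % by mass → Code H-3 (Oxidizer).
Total Code H-3: (two 0.1 oz packs = 5.68 g) + (three 0.1 oz packs = 8.52 g) + (one 0.3 oz pack = 8.52 g) = 22.72 g.
22.72 g exceeds the rail limit of 20 g for Code H-3.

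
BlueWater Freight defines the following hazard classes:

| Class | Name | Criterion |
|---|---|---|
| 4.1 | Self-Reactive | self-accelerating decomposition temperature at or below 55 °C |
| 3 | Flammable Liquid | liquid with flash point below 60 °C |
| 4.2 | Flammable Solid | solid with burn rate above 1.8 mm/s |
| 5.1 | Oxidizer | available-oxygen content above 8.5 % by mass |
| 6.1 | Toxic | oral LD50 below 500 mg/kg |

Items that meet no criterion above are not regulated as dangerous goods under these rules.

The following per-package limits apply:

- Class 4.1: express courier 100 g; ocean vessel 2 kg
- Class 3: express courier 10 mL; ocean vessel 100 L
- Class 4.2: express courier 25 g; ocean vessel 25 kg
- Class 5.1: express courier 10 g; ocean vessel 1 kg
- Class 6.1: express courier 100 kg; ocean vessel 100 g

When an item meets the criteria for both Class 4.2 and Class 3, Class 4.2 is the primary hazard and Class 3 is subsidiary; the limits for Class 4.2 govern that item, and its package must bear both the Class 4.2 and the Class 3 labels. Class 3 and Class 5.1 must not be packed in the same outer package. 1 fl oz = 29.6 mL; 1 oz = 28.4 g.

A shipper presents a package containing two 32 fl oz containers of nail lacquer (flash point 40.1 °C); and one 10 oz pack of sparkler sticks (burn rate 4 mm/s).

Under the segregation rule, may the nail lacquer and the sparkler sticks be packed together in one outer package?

Yes

Flash point 40.1 °C meets the Class 3 criterion (Flammable Liquid), so the nail lacquer is Class 3.
Burn rate 4 mm/s meets the Class 4.2 criterion (Flammable Solid), so the sparkler sticks are Class 4.2.
No segregation rule bars Class 3 with Class 4.2.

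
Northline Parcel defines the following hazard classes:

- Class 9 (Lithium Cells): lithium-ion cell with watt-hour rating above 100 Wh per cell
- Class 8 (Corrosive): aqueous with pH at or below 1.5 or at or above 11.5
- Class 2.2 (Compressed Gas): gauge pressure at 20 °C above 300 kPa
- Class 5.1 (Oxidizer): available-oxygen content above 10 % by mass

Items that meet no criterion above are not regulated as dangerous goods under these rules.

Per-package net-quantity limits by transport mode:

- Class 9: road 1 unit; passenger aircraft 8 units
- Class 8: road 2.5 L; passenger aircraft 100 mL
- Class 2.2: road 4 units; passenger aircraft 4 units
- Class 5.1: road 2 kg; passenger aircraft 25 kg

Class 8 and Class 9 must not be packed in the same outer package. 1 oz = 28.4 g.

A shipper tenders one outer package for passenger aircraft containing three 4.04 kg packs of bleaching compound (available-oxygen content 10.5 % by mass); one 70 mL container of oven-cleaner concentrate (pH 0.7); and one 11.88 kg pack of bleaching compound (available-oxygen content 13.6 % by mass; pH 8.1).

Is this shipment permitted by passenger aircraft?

With available-oxygen content 10.5 % by mass (> 10 % by mass), the bleaching compound falls in Class 5.1.
The oven-cleaner concentrate has pH 0.7, which is ≤ 1.5, so it is Class 8 (Corrosive).
Available-oxygen content 13.6 % by mass meets the Class 5.1 criterion (Oxidizer), so the bleaching compound is Class 5.1.
Class 8 quantity: 70 mL.
70 mL is within the passenger aircraft limit of 100 mL for Class 8.
Total Class 5.1: (three 4.04 kg packs = 12.12 kg) + 11.88 kg = 24 kg.
24 kg ≤ 25 kg (passenger aircraft limit, Class 5.1) — within limit.
The segregation rule (Class 8 with Class 9) does not apply to Class 8 with Class 5.1.
Every hazard class is within its passenger aircraft limit and no segregation rule is violated.

Yes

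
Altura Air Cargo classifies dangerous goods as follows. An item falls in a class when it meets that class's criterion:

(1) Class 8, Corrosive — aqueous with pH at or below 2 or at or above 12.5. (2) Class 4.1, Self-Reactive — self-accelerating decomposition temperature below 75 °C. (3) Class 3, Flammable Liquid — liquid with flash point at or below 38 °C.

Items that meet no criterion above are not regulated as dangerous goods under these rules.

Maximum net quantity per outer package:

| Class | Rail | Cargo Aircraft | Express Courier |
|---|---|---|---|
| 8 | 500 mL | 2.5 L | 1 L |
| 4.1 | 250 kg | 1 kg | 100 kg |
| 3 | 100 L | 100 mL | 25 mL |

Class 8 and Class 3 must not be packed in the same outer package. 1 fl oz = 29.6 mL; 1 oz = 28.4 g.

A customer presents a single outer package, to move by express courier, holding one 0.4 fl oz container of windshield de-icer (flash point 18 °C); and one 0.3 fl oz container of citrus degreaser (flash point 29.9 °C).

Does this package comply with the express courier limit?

With flash point 18 °C (≤ 38 °C), the windshield de-icer falls in Class 3.
Citrus degreaser: flash point 29.9 °C ≤ 38 °C → Class 3 (Flammable Liquid).
Class 3 net quantity: (one 0.4 fl oz container = 11.84 mL) + (one 0.3 fl oz container = 8.88 mL) = 20.72 mL.
20.72 mL ≤ 25 mL (express courier limit, Class 3) — within limit.

Yes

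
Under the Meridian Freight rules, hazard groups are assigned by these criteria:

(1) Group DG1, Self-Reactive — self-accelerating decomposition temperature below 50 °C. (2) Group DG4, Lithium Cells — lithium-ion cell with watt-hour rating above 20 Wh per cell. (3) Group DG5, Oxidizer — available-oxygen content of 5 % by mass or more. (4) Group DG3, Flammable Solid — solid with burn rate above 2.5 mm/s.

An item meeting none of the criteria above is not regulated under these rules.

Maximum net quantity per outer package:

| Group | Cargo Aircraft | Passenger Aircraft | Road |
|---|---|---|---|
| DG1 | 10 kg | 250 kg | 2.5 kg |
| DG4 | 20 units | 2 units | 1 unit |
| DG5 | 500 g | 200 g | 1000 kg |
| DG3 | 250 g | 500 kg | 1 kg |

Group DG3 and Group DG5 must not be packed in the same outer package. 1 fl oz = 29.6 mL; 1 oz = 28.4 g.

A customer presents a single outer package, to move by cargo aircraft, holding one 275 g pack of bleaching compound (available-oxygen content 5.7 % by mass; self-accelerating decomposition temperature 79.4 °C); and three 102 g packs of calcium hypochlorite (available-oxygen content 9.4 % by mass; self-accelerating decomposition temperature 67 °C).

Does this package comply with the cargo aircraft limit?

No

With available-oxygen content 5.7 % by mass (≥ 5 % by mass), the bleaching compound falls in Group DG5.
Available-oxygen content 9.4 % by mass meets the Group DG5 criterion (Oxidizer), so the calcium hypochlorite is Group DG5.
Group DG5 net quantity: 275 g + (three 102 g packs = 306 g) = 581 g.
581 g > 500 g (cargo aircraft limit, Group DG5) — over the limit.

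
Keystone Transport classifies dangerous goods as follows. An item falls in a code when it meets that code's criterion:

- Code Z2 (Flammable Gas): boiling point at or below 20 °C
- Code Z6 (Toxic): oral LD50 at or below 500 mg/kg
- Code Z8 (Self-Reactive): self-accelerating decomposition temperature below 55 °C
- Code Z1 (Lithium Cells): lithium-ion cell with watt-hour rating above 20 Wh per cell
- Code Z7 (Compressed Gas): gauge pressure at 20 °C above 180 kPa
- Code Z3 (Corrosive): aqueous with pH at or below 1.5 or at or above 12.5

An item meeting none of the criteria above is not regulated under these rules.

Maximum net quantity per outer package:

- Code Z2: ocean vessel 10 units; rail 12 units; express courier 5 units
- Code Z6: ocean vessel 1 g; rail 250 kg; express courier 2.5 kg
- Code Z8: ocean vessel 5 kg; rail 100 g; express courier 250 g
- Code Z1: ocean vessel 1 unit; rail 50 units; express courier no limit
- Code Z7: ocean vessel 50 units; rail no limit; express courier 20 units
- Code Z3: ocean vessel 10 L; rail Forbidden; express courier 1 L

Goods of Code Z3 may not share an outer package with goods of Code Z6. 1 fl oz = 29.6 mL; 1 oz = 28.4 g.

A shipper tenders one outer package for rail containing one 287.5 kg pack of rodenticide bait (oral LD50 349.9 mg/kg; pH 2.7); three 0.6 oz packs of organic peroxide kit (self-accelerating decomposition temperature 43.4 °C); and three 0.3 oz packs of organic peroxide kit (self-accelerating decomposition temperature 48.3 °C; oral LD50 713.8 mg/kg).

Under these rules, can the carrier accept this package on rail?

No

The rodenticide bait has oral LD50 349.9 mg/kg, which is ≤ 500 mg/kg, so it is Code Z6 (Toxic).
Self-accelerating decomposition temperature 43.4 °C meets the Code Z8 criterion (Self-Reactive), so the organic peroxide kit is Code Z8.
The organic peroxide kit has self-accelerating decomposition temperature 48.3 °C, which is < 55 °C, so it is Code Z8 (Self-Reactive).
Total Code Z8: (three 0.6 oz packs = 51.12 g) + (three 0.3 oz packs = 25.56 g) = 76.68 g.
76.68 g ≤ 100 g (rail limit, Code Z8) — within limit.
Code Z6 quantity: 287.5 kg.
287.5 kg > 250 kg (rail limit, Code Z6) — over the limit.
The segregation rule (Code Z3 with Code Z6) does not apply to Code Z8 with Code Z6.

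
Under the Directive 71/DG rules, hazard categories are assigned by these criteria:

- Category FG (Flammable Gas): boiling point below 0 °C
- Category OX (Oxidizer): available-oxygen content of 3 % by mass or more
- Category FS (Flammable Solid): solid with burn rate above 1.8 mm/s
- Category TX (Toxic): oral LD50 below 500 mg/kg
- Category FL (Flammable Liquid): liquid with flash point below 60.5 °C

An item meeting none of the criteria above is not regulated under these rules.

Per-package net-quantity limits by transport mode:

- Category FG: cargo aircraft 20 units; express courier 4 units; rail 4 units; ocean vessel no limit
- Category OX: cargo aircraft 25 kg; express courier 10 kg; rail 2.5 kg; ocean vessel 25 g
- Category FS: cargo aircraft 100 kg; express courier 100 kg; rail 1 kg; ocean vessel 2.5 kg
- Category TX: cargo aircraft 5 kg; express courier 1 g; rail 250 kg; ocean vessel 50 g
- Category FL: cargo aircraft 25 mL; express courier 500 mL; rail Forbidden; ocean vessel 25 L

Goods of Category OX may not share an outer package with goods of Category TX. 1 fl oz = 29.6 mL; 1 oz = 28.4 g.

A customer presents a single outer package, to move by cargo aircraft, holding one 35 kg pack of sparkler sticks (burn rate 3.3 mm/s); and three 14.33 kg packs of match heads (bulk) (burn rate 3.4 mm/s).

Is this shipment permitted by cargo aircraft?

Yes

The sparkler sticks have burn rate 3.3 mm/s, which is > 1.8 mm/s, so they are Category FS (Flammable Solid).
Match heads (bulk): burn rate 3.4 mm/s > 1.8 mm/s → Category FS (Flammable Solid).
Total Category FS: 35 kg + (three 14.33 kg packs = 42.99 kg) = 77.99 kg.
That is within the Category FS cargo aircraft limit of 100 kg.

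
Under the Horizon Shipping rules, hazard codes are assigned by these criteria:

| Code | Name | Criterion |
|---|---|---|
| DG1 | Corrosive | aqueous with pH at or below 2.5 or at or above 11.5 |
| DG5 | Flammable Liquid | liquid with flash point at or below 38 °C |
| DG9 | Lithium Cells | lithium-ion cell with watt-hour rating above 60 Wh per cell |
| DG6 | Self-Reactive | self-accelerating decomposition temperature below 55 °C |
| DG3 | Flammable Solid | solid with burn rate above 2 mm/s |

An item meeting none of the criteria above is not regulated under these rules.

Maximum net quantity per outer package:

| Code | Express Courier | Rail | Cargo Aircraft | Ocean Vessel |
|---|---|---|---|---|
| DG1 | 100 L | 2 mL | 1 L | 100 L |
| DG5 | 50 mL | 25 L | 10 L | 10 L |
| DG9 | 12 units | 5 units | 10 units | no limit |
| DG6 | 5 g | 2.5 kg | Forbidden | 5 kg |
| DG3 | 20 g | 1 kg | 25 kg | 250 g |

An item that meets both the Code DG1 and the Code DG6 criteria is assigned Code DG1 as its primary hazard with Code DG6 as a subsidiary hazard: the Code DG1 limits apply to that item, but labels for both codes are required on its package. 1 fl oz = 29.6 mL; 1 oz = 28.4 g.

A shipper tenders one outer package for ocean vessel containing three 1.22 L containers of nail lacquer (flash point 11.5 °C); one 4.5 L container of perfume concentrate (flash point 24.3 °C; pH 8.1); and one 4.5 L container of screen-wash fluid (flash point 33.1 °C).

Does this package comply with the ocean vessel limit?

With flash point 11.5 °C (≤ 38 °C), the nail lacquer falls in Code DG5.
With flash point 24.3 °C (≤ 38 °C), the perfume concentrate falls in Code DG5.
With flash point 33.1 °C (≤ 38 °C), the screen-wash fluid falls in Code DG5.
Code DG5 net quantity: (three 1.22 L containers = 3.66 L) + 4.5 L + 4.5 L = 12.66 L.
That exceeds the Code DG5 ocean vessel limit of 10 L.

No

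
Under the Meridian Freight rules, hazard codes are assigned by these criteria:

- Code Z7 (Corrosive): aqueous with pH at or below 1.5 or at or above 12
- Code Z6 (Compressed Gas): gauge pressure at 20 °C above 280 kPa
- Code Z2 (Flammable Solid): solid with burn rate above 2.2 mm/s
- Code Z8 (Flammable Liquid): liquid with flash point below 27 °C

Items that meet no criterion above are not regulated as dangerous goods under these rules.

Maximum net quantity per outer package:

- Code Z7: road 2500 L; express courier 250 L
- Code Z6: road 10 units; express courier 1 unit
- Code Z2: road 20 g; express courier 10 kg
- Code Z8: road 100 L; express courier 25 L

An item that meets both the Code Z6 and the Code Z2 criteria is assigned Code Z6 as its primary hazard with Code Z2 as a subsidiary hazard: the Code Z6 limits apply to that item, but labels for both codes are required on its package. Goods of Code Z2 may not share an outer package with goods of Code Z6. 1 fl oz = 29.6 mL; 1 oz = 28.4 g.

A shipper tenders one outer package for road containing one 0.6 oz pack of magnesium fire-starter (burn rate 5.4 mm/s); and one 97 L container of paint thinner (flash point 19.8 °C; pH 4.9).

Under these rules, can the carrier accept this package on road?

Yes

The magnesium fire-starter has burn rate 5.4 mm/s, which is > 2.2 mm/s, so it is Code Z2 (Flammable Solid).
The paint thinner has flash point 19.8 °C, which is < 27 °C, so it is Code Z8 (Flammable Liquid).
Code Z2 quantity: one 0.6 oz pack = 17.04 g.
17.04 g ≤ 20 g (road limit, Code Z2) — within limit.
Code Z8 quantity: 97 L.
97 L ≤ 100 L (road limit, Code Z8) — within limit.
The segregation rule (Code Z2 with Code Z6) does not apply to Code Z2 with Code Z8.
Every hazard code is within its road limit and no segregation rule is violated.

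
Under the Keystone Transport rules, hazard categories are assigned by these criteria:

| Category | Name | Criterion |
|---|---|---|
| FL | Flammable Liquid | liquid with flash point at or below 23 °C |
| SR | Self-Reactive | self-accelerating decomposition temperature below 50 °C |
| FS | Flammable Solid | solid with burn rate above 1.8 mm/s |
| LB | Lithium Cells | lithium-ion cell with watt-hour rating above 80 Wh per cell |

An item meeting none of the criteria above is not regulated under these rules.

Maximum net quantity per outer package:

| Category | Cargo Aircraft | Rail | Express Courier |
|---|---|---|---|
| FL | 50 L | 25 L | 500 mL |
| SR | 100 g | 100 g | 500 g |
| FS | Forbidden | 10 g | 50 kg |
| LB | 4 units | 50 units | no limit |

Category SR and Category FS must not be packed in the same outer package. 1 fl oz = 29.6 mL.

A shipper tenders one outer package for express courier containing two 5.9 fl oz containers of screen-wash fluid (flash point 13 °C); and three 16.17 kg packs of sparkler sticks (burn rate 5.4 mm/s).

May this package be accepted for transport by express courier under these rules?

Yes

Flash point 13 °C meets the Category FL criterion (Flammable Liquid), so the screen-wash fluid is Category FL.
Burn rate 5.4 mm/s meets the Category FS criterion (Flammable Solid), so the sparkler sticks are Category FS.
Category FL quantity: two 5.9 fl oz containers = 349.28 mL.
349.28 mL is within the express courier limit of 500 mL for Category FL.
Category FS quantity: three 16.17 kg packs = 48.51 kg.
That is within the Category FS express courier limit of 50 kg.
The segregation rule (Category SR with Category FS) does not apply to Category FL with Category FS.
Every hazard category is within its express courier limit and no segregation rule is violated.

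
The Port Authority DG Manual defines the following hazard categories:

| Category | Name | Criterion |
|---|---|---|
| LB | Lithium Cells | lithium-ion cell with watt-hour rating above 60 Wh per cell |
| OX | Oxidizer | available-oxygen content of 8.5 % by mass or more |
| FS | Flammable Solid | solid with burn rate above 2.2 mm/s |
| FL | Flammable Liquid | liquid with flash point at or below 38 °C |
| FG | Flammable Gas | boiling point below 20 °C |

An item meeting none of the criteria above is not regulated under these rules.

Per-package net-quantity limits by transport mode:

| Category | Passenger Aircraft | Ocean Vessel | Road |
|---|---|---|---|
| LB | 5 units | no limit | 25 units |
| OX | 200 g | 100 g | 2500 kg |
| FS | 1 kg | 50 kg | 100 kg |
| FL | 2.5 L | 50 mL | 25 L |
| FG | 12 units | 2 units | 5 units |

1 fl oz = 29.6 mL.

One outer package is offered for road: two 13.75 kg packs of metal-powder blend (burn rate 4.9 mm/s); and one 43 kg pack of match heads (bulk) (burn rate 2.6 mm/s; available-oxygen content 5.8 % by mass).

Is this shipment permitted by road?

Burn rate 4.9 mm/s meets the Category FS criterion (Flammable Solid), so the metal-powder blend is Category FS.
With burn rate 2.6 mm/s (> 2.2 mm/s), the match heads (bulk) fall in Category FS.
Category FS net quantity: (two 13.75 kg packs = 27.5 kg) + 43 kg = 70.5 kg.
70.5 kg is within the road limit of 100 kg for Category FS.

Yes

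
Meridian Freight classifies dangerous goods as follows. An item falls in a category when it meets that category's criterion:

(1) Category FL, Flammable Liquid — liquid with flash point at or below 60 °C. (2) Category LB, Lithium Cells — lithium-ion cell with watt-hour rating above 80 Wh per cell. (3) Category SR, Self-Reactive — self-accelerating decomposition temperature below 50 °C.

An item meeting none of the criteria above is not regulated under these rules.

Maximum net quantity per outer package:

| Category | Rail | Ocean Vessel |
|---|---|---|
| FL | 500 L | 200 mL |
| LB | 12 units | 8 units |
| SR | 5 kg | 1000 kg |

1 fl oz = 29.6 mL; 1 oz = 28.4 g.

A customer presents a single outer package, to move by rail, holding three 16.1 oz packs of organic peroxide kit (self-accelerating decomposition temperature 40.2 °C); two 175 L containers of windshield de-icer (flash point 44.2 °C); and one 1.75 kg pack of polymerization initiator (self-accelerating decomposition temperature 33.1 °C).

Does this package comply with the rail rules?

Self-accelerating decomposition temperature 40.2 °C meets the Category SR criterion (Self-Reactive), so the organic peroxide kit is Category SR.
With flash point 44.2 °C (≤ 60 °C), the windshield de-icer falls in Category FL.
The polymerization initiator has self-accelerating decomposition temperature 33.1 °C, which is < 50 °C, so it is Category SR (Self-Reactive).
Total Category SR: (three 16.1 oz packs = 1371.72 g) + 1.75 kg = 3121.72 g.
That is within the Category SR rail limit of 5 kg.
Category FL quantity: two 175 L containers = 350 L.
350 L is within the rail limit of 500 L for Category FL.
Every hazard category is within its rail limit and no segregation rule is violated.

Yes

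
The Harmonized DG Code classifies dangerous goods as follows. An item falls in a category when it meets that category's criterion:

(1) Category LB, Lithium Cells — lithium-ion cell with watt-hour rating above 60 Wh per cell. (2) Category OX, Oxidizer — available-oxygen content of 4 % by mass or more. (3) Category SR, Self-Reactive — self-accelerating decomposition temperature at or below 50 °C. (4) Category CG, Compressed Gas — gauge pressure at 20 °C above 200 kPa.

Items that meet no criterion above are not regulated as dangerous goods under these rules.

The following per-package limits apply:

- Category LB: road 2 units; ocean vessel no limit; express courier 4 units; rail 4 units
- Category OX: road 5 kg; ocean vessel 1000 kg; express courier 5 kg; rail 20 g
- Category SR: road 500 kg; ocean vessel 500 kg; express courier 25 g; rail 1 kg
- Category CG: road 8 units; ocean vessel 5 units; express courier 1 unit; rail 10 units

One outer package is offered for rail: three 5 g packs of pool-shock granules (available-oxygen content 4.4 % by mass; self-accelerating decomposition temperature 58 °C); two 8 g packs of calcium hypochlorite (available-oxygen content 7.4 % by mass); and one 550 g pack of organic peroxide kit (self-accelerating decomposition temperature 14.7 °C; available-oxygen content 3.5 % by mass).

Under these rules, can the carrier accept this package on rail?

No

Available-oxygen content 4.4 % by mass meets the Category OX criterion (Oxidizer), so the pool-shock granules are Category OX.
Available-oxygen content 7.4 % by mass meets the Category OX criterion (Oxidizer), so the calcium hypochlorite is Category OX.
The organic peroxide kit has self-accelerating decomposition temperature 14.7 °C, which is ≤ 50 °C, so it is Category SR (Self-Reactive).
Category OX net quantity: (three 5 g packs = 15 g) + (two 8 g packs = 16 g) = 31 g.
That exceeds the Category OX rail limit of 20 g.
Category SR quantity: 550 g.
550 g is within the rail limit of 1 kg for Category SR.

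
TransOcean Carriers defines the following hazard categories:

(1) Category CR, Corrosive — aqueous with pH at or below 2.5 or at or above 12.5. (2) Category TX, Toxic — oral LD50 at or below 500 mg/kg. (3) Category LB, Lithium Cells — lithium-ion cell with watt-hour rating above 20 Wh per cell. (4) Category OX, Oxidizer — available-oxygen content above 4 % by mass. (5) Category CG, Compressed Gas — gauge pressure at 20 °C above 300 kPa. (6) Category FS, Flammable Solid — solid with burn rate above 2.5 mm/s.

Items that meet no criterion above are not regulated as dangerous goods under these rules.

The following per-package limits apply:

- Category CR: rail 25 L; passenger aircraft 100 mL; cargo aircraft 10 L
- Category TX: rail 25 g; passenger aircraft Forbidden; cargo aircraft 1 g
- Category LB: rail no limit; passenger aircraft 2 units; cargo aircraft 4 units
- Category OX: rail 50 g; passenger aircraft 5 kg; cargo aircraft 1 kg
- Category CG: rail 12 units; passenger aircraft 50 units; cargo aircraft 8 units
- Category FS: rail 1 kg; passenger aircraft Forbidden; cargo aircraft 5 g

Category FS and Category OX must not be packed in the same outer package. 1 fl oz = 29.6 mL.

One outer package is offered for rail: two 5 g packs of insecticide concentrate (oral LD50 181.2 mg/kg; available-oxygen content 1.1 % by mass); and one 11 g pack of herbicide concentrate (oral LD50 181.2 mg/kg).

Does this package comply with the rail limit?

Oral LD50 181.2 mg/kg meets the Category TX criterion (Toxic), so the insecticide concentrate is Category TX.
Herbicide concentrate: oral LD50 181.2 mg/kg ≤ 500 mg/kg → Category TX (Toxic).
Total Category TX: (two 5 g packs = 10 g) + 11 g = 21 g.
21 g is within the rail limit of 25 g for Category TX.

Yes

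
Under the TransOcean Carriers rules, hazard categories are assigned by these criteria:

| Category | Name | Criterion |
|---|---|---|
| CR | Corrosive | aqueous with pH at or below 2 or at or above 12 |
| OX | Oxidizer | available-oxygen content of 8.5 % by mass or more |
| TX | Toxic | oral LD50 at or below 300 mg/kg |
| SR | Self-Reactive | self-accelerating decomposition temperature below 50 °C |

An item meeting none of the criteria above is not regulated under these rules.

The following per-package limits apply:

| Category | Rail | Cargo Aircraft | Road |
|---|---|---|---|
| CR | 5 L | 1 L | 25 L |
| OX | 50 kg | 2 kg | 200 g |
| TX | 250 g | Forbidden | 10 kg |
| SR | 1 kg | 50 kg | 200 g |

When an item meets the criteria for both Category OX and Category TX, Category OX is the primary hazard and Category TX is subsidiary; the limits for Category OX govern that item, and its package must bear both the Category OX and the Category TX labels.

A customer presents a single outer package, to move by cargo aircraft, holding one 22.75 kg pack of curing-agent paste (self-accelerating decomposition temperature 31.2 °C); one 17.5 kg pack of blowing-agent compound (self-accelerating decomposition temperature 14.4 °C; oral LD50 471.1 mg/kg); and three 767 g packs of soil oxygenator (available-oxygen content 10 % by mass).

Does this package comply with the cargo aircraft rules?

The curing-agent paste has self-accelerating decomposition temperature 31.2 °C, which is < 50 °C, so it is Category SR (Self-Reactive).
Self-accelerating decomposition temperature 14.4 °C meets the Category SR criterion (Self-Reactive), so the blowing-agent compound is Category SR.
Available-oxygen content 10 % by mass meets the Category OX criterion (Oxidizer), so the soil oxygenator is Category OX.
Category SR net quantity: 22.75 kg + 17.5 kg = 40.25 kg.
40.25 kg is within the cargo aircraft limit of 50 kg for Category SR.
Category OX quantity: three 767 g packs = 2.301 kg.
That exceeds the Category OX cargo aircraft limit of 2 kg.

No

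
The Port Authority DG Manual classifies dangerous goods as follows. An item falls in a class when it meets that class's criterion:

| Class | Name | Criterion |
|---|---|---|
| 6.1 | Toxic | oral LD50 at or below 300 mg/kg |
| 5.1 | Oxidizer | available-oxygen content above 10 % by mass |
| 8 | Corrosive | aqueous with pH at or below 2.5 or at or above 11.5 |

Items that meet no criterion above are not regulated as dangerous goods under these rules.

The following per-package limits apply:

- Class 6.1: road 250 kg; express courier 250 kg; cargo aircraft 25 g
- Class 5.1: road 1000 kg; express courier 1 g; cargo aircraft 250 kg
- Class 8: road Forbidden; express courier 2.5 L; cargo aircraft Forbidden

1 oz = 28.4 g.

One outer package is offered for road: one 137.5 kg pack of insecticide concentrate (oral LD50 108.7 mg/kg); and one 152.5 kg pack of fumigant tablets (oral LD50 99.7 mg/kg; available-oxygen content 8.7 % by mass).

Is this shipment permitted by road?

No

With oral LD50 108.7 mg/kg (≤ 300 mg/kg), the insecticide concentrate falls in Class 6.1.
Oral LD50 99.7 mg/kg meets the Class 6.1 criterion (Toxic), so the fumigant tablets are Class 6.1.
Total Class 6.1: 137.5 kg + 152.5 kg = 290 kg.
290 kg > 250 kg (road limit, Class 6.1) — over the limit.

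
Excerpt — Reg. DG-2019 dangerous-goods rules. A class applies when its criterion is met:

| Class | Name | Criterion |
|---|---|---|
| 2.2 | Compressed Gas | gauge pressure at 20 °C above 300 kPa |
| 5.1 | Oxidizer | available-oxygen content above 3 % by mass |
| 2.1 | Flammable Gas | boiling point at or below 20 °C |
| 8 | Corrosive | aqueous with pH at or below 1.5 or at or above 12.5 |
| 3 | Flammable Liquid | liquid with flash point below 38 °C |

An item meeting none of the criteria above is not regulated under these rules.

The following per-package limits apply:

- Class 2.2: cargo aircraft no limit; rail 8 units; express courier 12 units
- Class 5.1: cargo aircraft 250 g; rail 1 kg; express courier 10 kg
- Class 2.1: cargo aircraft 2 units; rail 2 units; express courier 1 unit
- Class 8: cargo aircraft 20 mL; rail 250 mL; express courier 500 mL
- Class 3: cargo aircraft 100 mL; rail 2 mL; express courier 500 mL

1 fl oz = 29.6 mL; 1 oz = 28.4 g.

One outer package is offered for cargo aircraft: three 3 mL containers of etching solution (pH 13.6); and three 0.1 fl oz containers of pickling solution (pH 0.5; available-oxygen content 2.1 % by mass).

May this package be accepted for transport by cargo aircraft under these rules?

The etching solution has pH 13.6, which is ≥ 12.5, so it is Class 8 (Corrosive).
Pickling solution: pH 0.5 ≤ 1.5 → Class 8 (Corrosive).
Class 8 net quantity: (three 3 mL containers = 9 mL) + (three 0.1 fl oz containers = 8.88 mL) = 17.88 mL.
17.88 mL is within the cargo aircraft limit of 20 mL for Class 8.

Yes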